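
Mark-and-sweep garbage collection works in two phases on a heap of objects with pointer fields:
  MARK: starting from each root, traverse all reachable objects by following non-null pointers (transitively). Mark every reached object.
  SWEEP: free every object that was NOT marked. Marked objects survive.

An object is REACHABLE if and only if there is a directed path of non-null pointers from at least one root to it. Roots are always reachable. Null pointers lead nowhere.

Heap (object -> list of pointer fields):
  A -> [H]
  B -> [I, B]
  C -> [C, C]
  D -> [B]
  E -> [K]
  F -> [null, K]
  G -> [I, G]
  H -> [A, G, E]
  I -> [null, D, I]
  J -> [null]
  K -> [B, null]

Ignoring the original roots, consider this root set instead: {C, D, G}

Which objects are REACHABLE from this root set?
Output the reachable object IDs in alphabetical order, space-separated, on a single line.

Roots: C D G
Mark C: refs=C C, marked=C
Mark D: refs=B, marked=C D
Mark G: refs=I G, marked=C D G
Mark B: refs=I B, marked=B C D G
Mark I: refs=null D I, marked=B C D G I
Unmarked (collected): A E F H J K

Answer: B C D G I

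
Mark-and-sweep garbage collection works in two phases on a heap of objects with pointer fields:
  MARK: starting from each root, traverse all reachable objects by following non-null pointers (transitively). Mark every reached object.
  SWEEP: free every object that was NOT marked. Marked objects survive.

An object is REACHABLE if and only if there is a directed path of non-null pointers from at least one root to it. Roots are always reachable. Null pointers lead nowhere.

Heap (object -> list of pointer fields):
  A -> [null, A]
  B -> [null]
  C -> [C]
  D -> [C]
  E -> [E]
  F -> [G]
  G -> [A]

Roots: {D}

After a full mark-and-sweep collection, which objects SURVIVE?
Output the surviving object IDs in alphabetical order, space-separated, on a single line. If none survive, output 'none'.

Roots: D
Mark D: refs=C, marked=D
Mark C: refs=C, marked=C D
Unmarked (collected): A B E F G

Answer: C D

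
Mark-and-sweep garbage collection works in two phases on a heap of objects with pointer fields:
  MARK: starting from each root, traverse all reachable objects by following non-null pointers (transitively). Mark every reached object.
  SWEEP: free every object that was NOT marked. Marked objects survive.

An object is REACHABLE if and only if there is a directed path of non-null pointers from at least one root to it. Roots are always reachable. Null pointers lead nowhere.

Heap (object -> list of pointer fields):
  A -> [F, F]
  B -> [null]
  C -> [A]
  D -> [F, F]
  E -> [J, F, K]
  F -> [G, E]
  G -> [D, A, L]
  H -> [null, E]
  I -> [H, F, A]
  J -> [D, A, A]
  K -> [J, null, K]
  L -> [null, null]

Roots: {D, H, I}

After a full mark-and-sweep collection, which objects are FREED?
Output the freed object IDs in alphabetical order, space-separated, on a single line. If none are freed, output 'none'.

Answer: B C

Derivation:
Roots: D H I
Mark D: refs=F F, marked=D
Mark H: refs=null E, marked=D H
Mark I: refs=H F A, marked=D H I
Mark F: refs=G E, marked=D F H I
Mark E: refs=J F K, marked=D E F H I
Mark A: refs=F F, marked=A D E F H I
Mark G: refs=D A L, marked=A D E F G H I
Mark J: refs=D A A, marked=A D E F G H I J
Mark K: refs=J null K, marked=A D E F G H I J K
Mark L: refs=null null, marked=A D E F G H I J K L
Unmarked (collected): B C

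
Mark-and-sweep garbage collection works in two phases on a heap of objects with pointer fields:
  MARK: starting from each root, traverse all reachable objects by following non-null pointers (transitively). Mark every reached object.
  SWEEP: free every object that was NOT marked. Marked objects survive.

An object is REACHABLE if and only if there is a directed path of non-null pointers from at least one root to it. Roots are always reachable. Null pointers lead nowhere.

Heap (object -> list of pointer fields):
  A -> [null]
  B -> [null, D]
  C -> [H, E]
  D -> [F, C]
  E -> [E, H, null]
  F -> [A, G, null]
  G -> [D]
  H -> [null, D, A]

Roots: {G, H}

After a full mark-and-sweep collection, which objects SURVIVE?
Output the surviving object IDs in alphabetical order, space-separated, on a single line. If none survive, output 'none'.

Roots: G H
Mark G: refs=D, marked=G
Mark H: refs=null D A, marked=G H
Mark D: refs=F C, marked=D G H
Mark A: refs=null, marked=A D G H
Mark F: refs=A G null, marked=A D F G H
Mark C: refs=H E, marked=A C D F G H
Mark E: refs=E H null, marked=A C D E F G H
Unmarked (collected): B

Answer: A C D E F G H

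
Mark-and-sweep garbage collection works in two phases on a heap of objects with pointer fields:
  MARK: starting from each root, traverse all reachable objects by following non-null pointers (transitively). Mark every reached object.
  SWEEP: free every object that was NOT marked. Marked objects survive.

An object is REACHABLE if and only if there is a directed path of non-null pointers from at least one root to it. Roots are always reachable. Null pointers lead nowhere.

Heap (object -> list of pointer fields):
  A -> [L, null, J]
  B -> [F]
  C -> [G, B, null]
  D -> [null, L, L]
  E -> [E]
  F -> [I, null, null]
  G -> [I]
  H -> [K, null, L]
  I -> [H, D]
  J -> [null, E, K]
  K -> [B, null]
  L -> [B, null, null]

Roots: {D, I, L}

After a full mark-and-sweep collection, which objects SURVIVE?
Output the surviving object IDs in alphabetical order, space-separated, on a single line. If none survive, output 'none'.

Answer: B D F H I K L

Derivation:
Roots: D I L
Mark D: refs=null L L, marked=D
Mark I: refs=H D, marked=D I
Mark L: refs=B null null, marked=D I L
Mark H: refs=K null L, marked=D H I L
Mark B: refs=F, marked=B D H I L
Mark K: refs=B null, marked=B D H I K L
Mark F: refs=I null null, marked=B D F H I K L
Unmarked (collected): A C E G J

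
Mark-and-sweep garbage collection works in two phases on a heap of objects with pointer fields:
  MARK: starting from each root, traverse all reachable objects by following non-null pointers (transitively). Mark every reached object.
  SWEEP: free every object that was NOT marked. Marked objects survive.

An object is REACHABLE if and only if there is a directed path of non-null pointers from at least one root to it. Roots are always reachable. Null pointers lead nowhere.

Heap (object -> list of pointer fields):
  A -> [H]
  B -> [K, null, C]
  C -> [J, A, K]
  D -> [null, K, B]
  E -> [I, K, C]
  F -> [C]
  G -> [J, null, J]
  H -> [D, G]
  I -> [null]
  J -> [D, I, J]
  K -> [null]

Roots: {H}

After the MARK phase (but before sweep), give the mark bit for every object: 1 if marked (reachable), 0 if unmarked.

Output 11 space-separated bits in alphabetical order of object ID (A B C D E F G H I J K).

Roots: H
Mark H: refs=D G, marked=H
Mark D: refs=null K B, marked=D H
Mark G: refs=J null J, marked=D G H
Mark K: refs=null, marked=D G H K
Mark B: refs=K null C, marked=B D G H K
Mark J: refs=D I J, marked=B D G H J K
Mark C: refs=J A K, marked=B C D G H J K
Mark I: refs=null, marked=B C D G H I J K
Mark A: refs=H, marked=A B C D G H I J K
Unmarked (collected): E F

Answer: 1 1 1 1 0 0 1 1 1 1 1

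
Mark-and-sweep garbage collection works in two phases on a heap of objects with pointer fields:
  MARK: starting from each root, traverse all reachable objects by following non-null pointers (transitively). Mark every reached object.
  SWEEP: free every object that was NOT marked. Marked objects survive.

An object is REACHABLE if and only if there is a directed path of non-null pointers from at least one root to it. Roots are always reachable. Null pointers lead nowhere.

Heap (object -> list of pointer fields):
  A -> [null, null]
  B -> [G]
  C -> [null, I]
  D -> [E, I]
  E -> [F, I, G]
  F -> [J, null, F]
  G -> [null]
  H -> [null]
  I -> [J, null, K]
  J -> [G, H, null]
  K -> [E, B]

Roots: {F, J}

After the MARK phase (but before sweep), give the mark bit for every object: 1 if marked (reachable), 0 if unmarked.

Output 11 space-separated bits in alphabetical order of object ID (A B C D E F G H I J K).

Roots: F J
Mark F: refs=J null F, marked=F
Mark J: refs=G H null, marked=F J
Mark G: refs=null, marked=F G J
Mark H: refs=null, marked=F G H J
Unmarked (collected): A B C D E I K

Answer: 0 0 0 0 0 1 1 1 0 1 0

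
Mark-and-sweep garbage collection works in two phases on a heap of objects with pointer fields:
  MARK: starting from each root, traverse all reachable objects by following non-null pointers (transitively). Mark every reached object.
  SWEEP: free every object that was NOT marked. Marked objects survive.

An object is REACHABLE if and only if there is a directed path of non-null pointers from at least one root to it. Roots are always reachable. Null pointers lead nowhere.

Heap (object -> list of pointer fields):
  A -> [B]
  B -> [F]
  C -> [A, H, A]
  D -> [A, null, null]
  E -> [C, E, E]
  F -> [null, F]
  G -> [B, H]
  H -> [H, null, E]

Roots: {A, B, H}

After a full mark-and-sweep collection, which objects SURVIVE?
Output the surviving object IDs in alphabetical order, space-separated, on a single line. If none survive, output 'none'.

Answer: A B C E F H

Derivation:
Roots: A B H
Mark A: refs=B, marked=A
Mark B: refs=F, marked=A B
Mark H: refs=H null E, marked=A B H
Mark F: refs=null F, marked=A B F H
Mark E: refs=C E E, marked=A B E F H
Mark C: refs=A H A, marked=A B C E F H
Unmarked (collected): D G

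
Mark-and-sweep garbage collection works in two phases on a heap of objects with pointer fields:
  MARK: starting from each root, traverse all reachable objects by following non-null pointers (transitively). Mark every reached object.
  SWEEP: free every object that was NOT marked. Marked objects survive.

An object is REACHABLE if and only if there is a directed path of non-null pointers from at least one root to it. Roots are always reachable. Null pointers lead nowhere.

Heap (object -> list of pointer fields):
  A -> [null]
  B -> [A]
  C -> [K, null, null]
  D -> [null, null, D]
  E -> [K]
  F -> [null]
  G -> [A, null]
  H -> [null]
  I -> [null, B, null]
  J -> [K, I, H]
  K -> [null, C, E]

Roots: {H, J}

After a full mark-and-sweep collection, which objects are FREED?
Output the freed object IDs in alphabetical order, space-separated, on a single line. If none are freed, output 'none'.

Roots: H J
Mark H: refs=null, marked=H
Mark J: refs=K I H, marked=H J
Mark K: refs=null C E, marked=H J K
Mark I: refs=null B null, marked=H I J K
Mark C: refs=K null null, marked=C H I J K
Mark E: refs=K, marked=C E H I J K
Mark B: refs=A, marked=B C E H I J K
Mark A: refs=null, marked=A B C E H I J K
Unmarked (collected): D F G

Answer: D F G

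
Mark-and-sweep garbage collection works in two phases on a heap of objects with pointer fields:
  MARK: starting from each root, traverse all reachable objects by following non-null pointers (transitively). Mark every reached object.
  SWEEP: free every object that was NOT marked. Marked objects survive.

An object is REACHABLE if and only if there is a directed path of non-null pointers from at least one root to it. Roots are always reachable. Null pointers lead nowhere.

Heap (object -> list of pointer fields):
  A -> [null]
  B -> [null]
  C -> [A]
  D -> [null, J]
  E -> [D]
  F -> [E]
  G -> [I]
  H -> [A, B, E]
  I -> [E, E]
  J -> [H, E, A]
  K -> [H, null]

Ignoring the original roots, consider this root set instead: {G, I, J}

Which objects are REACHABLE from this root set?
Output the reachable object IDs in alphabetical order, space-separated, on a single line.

Answer: A B D E G H I J

Derivation:
Roots: G I J
Mark G: refs=I, marked=G
Mark I: refs=E E, marked=G I
Mark J: refs=H E A, marked=G I J
Mark E: refs=D, marked=E G I J
Mark H: refs=A B E, marked=E G H I J
Mark A: refs=null, marked=A E G H I J
Mark D: refs=null J, marked=A D E G H I J
Mark B: refs=null, marked=A B D E G H I J
Unmarked (collected): C F K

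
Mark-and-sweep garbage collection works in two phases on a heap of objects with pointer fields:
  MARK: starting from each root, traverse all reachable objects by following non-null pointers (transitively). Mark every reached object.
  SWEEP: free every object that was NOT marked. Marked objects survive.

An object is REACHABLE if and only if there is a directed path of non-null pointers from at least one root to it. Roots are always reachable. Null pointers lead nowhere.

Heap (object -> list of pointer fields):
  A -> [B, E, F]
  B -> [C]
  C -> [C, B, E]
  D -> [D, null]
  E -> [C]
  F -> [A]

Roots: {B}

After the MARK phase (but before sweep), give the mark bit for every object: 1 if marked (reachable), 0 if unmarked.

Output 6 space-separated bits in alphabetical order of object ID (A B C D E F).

Answer: 0 1 1 0 1 0

Derivation:
Roots: B
Mark B: refs=C, marked=B
Mark C: refs=C B E, marked=B C
Mark E: refs=C, marked=B C E
Unmarked (collected): A D F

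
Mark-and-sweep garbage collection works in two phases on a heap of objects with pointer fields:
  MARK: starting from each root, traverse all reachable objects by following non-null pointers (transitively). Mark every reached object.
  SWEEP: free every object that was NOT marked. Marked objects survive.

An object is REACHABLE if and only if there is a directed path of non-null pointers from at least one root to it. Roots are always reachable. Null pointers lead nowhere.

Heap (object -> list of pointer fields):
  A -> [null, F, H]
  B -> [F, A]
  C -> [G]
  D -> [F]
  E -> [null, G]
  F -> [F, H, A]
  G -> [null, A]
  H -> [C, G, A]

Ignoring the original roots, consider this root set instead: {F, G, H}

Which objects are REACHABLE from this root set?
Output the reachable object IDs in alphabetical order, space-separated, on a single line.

Roots: F G H
Mark F: refs=F H A, marked=F
Mark G: refs=null A, marked=F G
Mark H: refs=C G A, marked=F G H
Mark A: refs=null F H, marked=A F G H
Mark C: refs=G, marked=A C F G H
Unmarked (collected): B D E

Answer: A C F G H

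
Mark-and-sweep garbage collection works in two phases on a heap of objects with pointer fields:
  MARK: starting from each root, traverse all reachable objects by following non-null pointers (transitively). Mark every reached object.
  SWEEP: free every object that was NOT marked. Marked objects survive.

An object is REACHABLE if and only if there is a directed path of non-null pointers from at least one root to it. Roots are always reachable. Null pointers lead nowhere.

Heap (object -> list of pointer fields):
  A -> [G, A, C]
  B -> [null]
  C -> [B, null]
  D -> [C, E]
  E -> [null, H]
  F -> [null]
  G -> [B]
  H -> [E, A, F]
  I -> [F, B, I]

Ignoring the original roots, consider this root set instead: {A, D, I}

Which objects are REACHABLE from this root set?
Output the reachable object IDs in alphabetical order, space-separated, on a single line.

Roots: A D I
Mark A: refs=G A C, marked=A
Mark D: refs=C E, marked=A D
Mark I: refs=F B I, marked=A D I
Mark G: refs=B, marked=A D G I
Mark C: refs=B null, marked=A C D G I
Mark E: refs=null H, marked=A C D E G I
Mark F: refs=null, marked=A C D E F G I
Mark B: refs=null, marked=A B C D E F G I
Mark H: refs=E A F, marked=A B C D E F G H I
Unmarked (collected): (none)

Answer: A B C D E F G H I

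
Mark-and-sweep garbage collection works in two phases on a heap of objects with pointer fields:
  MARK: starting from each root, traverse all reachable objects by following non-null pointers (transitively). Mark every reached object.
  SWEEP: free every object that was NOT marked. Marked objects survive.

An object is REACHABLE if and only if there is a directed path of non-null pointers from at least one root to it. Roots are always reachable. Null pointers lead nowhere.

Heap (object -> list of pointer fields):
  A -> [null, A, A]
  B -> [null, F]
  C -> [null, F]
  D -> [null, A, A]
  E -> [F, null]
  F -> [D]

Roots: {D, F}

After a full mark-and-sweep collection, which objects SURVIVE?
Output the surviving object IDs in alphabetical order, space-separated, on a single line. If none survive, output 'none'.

Roots: D F
Mark D: refs=null A A, marked=D
Mark F: refs=D, marked=D F
Mark A: refs=null A A, marked=A D F
Unmarked (collected): B C E

Answer: A D F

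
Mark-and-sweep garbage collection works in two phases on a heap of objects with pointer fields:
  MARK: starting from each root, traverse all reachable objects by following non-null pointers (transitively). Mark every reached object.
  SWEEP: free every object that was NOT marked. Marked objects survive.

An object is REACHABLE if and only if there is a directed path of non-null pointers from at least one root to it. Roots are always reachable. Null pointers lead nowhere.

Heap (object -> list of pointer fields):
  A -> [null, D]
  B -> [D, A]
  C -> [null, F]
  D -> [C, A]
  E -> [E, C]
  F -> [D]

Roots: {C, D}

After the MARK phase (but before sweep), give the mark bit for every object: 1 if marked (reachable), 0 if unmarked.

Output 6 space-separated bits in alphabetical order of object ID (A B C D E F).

Answer: 1 0 1 1 0 1

Derivation:
Roots: C D
Mark C: refs=null F, marked=C
Mark D: refs=C A, marked=C D
Mark F: refs=D, marked=C D F
Mark A: refs=null D, marked=A C D F
Unmarked (collected): B E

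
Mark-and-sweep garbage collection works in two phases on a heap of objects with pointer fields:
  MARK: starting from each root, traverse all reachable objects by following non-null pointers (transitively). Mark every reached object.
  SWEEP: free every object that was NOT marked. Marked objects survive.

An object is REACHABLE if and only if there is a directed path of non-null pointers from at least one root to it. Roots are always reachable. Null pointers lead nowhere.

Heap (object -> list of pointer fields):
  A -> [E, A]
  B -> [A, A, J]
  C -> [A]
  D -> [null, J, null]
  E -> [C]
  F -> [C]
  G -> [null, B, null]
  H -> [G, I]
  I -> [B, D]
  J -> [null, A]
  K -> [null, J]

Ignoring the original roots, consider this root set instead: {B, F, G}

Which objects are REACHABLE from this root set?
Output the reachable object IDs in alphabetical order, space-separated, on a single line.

Answer: A B C E F G J

Derivation:
Roots: B F G
Mark B: refs=A A J, marked=B
Mark F: refs=C, marked=B F
Mark G: refs=null B null, marked=B F G
Mark A: refs=E A, marked=A B F G
Mark J: refs=null A, marked=A B F G J
Mark C: refs=A, marked=A B C F G J
Mark E: refs=C, marked=A B C E F G J
Unmarked (collected): D H I K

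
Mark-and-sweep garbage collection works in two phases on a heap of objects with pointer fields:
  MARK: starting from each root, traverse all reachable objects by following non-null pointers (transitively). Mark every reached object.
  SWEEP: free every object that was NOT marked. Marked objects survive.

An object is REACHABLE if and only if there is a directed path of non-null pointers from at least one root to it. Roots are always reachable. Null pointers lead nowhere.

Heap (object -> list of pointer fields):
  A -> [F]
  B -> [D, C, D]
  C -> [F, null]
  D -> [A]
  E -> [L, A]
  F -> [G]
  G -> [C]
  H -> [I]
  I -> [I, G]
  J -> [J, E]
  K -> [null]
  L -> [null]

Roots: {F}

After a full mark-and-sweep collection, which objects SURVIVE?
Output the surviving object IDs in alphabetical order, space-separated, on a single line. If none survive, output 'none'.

Roots: F
Mark F: refs=G, marked=F
Mark G: refs=C, marked=F G
Mark C: refs=F null, marked=C F G
Unmarked (collected): A B D E H I J K L

Answer: C F G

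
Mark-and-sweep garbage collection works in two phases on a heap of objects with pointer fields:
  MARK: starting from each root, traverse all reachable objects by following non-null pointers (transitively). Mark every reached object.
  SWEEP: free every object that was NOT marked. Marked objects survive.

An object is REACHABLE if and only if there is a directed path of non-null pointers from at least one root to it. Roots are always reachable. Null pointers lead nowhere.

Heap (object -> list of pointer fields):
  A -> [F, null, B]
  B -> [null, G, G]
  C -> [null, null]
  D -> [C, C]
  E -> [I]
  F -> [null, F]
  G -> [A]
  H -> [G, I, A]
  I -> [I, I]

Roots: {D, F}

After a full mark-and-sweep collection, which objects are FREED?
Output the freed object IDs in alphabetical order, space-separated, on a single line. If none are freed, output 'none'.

Answer: A B E G H I

Derivation:
Roots: D F
Mark D: refs=C C, marked=D
Mark F: refs=null F, marked=D F
Mark C: refs=null null, marked=C D F
Unmarked (collected): A B E G H I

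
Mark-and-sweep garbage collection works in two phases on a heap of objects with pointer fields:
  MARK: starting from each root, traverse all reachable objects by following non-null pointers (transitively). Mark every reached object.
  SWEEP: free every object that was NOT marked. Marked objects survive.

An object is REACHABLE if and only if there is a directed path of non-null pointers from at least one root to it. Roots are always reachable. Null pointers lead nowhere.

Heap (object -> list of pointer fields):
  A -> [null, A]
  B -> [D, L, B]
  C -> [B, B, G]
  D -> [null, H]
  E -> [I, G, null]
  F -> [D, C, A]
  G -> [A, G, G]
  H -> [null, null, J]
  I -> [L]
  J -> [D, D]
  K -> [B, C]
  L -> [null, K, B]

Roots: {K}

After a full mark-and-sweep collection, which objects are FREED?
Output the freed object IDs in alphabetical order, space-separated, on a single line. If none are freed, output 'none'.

Roots: K
Mark K: refs=B C, marked=K
Mark B: refs=D L B, marked=B K
Mark C: refs=B B G, marked=B C K
Mark D: refs=null H, marked=B C D K
Mark L: refs=null K B, marked=B C D K L
Mark G: refs=A G G, marked=B C D G K L
Mark H: refs=null null J, marked=B C D G H K L
Mark A: refs=null A, marked=A B C D G H K L
Mark J: refs=D D, marked=A B C D G H J K L
Unmarked (collected): E F I

Answer: E F I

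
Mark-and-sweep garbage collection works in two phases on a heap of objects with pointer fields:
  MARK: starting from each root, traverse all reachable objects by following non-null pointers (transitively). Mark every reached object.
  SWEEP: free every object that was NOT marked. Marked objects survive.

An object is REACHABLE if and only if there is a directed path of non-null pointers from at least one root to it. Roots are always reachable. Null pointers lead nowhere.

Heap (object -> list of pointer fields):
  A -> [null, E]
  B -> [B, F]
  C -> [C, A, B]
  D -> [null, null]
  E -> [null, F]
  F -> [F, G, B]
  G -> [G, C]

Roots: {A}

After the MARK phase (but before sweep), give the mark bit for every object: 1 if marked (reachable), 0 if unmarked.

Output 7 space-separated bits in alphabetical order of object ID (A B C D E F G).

Roots: A
Mark A: refs=null E, marked=A
Mark E: refs=null F, marked=A E
Mark F: refs=F G B, marked=A E F
Mark G: refs=G C, marked=A E F G
Mark B: refs=B F, marked=A B E F G
Mark C: refs=C A B, marked=A B C E F G
Unmarked (collected): D

Answer: 1 1 1 0 1 1 1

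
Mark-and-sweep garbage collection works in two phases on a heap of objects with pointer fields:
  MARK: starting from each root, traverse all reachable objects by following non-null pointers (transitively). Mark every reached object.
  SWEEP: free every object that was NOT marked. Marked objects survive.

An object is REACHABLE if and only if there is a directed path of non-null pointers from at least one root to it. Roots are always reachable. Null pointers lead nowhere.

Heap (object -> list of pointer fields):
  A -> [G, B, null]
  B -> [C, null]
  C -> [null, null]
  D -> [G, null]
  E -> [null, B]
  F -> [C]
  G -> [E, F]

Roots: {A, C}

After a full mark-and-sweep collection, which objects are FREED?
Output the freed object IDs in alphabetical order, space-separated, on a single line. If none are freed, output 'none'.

Answer: D

Derivation:
Roots: A C
Mark A: refs=G B null, marked=A
Mark C: refs=null null, marked=A C
Mark G: refs=E F, marked=A C G
Mark B: refs=C null, marked=A B C G
Mark E: refs=null B, marked=A B C E G
Mark F: refs=C, marked=A B C E F G
Unmarked (collected): D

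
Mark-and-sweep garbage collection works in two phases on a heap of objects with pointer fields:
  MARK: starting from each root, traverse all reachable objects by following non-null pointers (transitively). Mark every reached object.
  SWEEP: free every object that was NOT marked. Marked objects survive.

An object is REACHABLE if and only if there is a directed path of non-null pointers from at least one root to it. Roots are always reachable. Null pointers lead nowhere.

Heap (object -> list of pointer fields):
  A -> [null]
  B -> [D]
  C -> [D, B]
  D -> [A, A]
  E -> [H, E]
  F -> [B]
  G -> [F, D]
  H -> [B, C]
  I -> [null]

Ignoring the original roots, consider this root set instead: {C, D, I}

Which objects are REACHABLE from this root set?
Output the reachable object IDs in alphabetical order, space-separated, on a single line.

Answer: A B C D I

Derivation:
Roots: C D I
Mark C: refs=D B, marked=C
Mark D: refs=A A, marked=C D
Mark I: refs=null, marked=C D I
Mark B: refs=D, marked=B C D I
Mark A: refs=null, marked=A B C D I
Unmarked (collected): E F G H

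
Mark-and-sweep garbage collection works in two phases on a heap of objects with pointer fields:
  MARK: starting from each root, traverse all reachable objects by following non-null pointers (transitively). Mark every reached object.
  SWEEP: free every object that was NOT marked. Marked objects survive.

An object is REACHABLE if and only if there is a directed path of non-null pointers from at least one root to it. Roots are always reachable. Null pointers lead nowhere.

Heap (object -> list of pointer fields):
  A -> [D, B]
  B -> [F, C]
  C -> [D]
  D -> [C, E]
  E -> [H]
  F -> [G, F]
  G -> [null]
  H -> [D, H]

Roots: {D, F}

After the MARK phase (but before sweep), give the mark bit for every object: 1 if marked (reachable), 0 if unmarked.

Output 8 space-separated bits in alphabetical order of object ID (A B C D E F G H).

Answer: 0 0 1 1 1 1 1 1

Derivation:
Roots: D F
Mark D: refs=C E, marked=D
Mark F: refs=G F, marked=D F
Mark C: refs=D, marked=C D F
Mark E: refs=H, marked=C D E F
Mark G: refs=null, marked=C D E F G
Mark H: refs=D H, marked=C D E F G H
Unmarked (collected): A B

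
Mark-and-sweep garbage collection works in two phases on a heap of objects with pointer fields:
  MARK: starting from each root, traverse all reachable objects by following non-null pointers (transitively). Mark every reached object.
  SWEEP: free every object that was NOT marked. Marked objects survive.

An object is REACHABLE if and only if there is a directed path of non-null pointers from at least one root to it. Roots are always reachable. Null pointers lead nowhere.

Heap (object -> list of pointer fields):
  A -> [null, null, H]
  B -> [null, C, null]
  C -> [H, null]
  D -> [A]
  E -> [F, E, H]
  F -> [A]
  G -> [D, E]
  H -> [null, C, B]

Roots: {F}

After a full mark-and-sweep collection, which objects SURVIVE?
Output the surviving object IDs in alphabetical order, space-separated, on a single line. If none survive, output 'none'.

Roots: F
Mark F: refs=A, marked=F
Mark A: refs=null null H, marked=A F
Mark H: refs=null C B, marked=A F H
Mark C: refs=H null, marked=A C F H
Mark B: refs=null C null, marked=A B C F H
Unmarked (collected): D E G

Answer: A B C F H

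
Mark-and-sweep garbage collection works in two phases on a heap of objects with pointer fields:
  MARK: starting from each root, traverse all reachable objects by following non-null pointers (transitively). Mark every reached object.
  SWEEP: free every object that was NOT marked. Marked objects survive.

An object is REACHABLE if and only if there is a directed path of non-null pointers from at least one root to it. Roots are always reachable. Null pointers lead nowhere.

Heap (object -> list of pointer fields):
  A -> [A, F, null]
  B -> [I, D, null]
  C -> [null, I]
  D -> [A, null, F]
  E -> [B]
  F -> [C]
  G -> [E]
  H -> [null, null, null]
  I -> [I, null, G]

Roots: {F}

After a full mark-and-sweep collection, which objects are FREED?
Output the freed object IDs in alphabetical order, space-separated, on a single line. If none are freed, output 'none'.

Roots: F
Mark F: refs=C, marked=F
Mark C: refs=null I, marked=C F
Mark I: refs=I null G, marked=C F I
Mark G: refs=E, marked=C F G I
Mark E: refs=B, marked=C E F G I
Mark B: refs=I D null, marked=B C E F G I
Mark D: refs=A null F, marked=B C D E F G I
Mark A: refs=A F null, marked=A B C D E F G I
Unmarked (collected): H

Answer: H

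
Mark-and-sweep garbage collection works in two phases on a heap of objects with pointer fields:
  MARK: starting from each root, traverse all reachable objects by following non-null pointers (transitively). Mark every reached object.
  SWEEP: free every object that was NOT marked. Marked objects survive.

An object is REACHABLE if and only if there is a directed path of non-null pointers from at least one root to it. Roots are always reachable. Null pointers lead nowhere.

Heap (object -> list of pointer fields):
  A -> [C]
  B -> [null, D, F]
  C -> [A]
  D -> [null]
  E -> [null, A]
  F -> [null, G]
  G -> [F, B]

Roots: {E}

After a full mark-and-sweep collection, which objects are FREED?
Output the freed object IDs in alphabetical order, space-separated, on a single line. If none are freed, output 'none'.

Roots: E
Mark E: refs=null A, marked=E
Mark A: refs=C, marked=A E
Mark C: refs=A, marked=A C E
Unmarked (collected): B D F G

Answer: B D F G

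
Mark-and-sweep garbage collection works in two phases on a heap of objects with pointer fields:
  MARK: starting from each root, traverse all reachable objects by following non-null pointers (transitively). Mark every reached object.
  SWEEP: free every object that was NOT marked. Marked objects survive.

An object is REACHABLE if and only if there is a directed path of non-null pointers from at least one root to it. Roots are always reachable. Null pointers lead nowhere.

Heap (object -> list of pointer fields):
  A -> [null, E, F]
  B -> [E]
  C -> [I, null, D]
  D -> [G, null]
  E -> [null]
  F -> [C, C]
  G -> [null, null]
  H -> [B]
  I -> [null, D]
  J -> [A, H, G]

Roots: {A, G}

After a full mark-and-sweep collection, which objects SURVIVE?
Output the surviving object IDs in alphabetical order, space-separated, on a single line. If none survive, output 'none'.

Roots: A G
Mark A: refs=null E F, marked=A
Mark G: refs=null null, marked=A G
Mark E: refs=null, marked=A E G
Mark F: refs=C C, marked=A E F G
Mark C: refs=I null D, marked=A C E F G
Mark I: refs=null D, marked=A C E F G I
Mark D: refs=G null, marked=A C D E F G I
Unmarked (collected): B H J

Answer: A C D E F G I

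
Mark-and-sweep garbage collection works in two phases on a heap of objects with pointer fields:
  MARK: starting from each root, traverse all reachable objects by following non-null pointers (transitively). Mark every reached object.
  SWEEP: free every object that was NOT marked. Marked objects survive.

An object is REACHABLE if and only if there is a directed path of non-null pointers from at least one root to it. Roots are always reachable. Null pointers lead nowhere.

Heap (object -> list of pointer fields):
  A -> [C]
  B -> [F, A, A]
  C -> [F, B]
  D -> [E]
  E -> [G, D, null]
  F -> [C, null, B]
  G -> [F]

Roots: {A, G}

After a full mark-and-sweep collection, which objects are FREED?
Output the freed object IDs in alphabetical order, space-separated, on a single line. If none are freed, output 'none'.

Roots: A G
Mark A: refs=C, marked=A
Mark G: refs=F, marked=A G
Mark C: refs=F B, marked=A C G
Mark F: refs=C null B, marked=A C F G
Mark B: refs=F A A, marked=A B C F G
Unmarked (collected): D E

Answer: D E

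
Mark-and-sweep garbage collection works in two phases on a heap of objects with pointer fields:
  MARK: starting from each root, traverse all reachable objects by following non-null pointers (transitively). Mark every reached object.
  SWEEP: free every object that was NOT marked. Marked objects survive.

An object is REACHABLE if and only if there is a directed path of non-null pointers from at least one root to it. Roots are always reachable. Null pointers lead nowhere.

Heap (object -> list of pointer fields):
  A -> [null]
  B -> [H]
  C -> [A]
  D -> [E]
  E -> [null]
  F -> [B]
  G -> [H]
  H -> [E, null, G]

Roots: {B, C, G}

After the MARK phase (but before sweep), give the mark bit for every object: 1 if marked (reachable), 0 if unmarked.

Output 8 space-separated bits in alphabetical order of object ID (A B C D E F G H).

Answer: 1 1 1 0 1 0 1 1

Derivation:
Roots: B C G
Mark B: refs=H, marked=B
Mark C: refs=A, marked=B C
Mark G: refs=H, marked=B C G
Mark H: refs=E null G, marked=B C G H
Mark A: refs=null, marked=A B C G H
Mark E: refs=null, marked=A B C E G H
Unmarked (collected): D F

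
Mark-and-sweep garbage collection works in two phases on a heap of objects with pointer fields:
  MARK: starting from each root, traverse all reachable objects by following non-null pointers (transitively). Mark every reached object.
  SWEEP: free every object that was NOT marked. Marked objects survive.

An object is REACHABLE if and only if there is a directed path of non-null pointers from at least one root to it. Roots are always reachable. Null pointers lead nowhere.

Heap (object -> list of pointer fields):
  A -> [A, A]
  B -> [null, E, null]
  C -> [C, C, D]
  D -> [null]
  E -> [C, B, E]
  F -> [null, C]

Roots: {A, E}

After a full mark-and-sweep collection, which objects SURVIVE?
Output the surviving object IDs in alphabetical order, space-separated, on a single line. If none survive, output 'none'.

Roots: A E
Mark A: refs=A A, marked=A
Mark E: refs=C B E, marked=A E
Mark C: refs=C C D, marked=A C E
Mark B: refs=null E null, marked=A B C E
Mark D: refs=null, marked=A B C D E
Unmarked (collected): F

Answer: A B C D E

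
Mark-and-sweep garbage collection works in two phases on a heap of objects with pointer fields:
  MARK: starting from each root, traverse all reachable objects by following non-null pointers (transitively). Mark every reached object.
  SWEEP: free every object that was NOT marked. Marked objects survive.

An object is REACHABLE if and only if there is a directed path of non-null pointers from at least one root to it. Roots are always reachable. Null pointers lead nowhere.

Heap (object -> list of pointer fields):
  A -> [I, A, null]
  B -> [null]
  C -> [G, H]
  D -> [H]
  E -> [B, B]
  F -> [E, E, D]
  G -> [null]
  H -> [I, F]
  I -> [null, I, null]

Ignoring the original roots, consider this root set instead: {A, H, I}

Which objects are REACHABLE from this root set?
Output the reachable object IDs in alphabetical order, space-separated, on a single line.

Answer: A B D E F H I

Derivation:
Roots: A H I
Mark A: refs=I A null, marked=A
Mark H: refs=I F, marked=A H
Mark I: refs=null I null, marked=A H I
Mark F: refs=E E D, marked=A F H I
Mark E: refs=B B, marked=A E F H I
Mark D: refs=H, marked=A D E F H I
Mark B: refs=null, marked=A B D E F H I
Unmarked (collected): C G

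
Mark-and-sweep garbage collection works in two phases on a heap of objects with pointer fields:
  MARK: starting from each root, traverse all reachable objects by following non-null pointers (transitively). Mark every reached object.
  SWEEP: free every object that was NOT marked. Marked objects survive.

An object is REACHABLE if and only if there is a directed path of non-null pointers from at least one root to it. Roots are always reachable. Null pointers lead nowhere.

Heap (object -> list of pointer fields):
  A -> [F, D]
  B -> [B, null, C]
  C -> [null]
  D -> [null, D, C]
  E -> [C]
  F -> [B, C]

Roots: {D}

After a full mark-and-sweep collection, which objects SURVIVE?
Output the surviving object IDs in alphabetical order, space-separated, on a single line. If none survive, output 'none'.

Roots: D
Mark D: refs=null D C, marked=D
Mark C: refs=null, marked=C D
Unmarked (collected): A B E F

Answer: C D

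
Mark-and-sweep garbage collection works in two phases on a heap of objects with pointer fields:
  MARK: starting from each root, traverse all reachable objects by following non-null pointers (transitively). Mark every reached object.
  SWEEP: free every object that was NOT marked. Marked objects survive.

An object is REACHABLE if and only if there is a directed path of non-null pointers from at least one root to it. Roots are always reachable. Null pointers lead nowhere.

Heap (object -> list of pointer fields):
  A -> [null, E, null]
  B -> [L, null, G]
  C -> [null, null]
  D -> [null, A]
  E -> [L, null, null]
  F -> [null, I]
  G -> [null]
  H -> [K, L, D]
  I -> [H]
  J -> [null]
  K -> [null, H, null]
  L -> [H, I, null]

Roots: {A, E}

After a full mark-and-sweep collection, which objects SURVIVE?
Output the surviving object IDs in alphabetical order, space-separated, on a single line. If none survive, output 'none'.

Answer: A D E H I K L

Derivation:
Roots: A E
Mark A: refs=null E null, marked=A
Mark E: refs=L null null, marked=A E
Mark L: refs=H I null, marked=A E L
Mark H: refs=K L D, marked=A E H L
Mark I: refs=H, marked=A E H I L
Mark K: refs=null H null, marked=A E H I K L
Mark D: refs=null A, marked=A D E H I K L
Unmarked (collected): B C F G J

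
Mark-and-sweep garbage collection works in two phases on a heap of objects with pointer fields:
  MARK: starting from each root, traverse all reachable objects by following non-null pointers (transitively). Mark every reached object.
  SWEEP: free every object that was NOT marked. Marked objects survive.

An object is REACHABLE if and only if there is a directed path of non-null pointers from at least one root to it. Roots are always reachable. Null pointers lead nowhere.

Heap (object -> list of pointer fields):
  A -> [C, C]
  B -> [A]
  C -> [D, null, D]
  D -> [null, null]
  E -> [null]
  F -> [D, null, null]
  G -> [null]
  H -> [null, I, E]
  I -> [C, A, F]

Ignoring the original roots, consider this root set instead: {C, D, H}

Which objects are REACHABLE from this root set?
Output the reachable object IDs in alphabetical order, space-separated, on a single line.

Roots: C D H
Mark C: refs=D null D, marked=C
Mark D: refs=null null, marked=C D
Mark H: refs=null I E, marked=C D H
Mark I: refs=C A F, marked=C D H I
Mark E: refs=null, marked=C D E H I
Mark A: refs=C C, marked=A C D E H I
Mark F: refs=D null null, marked=A C D E F H I
Unmarked (collected): B G

Answer: A C D E F H I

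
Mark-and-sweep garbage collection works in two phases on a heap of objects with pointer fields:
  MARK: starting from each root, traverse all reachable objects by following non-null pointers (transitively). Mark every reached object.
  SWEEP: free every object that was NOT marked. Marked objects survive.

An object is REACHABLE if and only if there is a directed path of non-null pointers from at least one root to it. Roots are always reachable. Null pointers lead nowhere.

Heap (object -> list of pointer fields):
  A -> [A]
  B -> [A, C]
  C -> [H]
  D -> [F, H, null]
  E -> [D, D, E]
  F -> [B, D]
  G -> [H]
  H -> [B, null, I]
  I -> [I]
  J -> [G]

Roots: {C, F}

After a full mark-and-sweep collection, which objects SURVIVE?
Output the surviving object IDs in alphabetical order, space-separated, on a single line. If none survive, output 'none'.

Roots: C F
Mark C: refs=H, marked=C
Mark F: refs=B D, marked=C F
Mark H: refs=B null I, marked=C F H
Mark B: refs=A C, marked=B C F H
Mark D: refs=F H null, marked=B C D F H
Mark I: refs=I, marked=B C D F H I
Mark A: refs=A, marked=A B C D F H I
Unmarked (collected): E G J

Answer: A B C D F H I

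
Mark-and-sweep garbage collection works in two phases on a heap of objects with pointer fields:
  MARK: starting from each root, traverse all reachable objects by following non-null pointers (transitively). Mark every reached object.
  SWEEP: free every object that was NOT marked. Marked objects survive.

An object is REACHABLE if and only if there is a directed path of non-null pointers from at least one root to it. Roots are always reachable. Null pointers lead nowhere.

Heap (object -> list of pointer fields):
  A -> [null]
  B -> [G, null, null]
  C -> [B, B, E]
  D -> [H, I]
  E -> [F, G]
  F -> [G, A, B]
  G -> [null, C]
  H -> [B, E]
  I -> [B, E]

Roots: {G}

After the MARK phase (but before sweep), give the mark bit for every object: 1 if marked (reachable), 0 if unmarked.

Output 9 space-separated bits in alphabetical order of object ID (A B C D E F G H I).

Answer: 1 1 1 0 1 1 1 0 0

Derivation:
Roots: G
Mark G: refs=null C, marked=G
Mark C: refs=B B E, marked=C G
Mark B: refs=G null null, marked=B C G
Mark E: refs=F G, marked=B C E G
Mark F: refs=G A B, marked=B C E F G
Mark A: refs=null, marked=A B C E F G
Unmarked (collected): D H I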